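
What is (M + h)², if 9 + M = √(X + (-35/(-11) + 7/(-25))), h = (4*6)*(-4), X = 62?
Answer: 3049723/275 - 84*√49082/11 ≈ 9398.1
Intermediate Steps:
h = -96 (h = 24*(-4) = -96)
M = -9 + 2*√49082/55 (M = -9 + √(62 + (-35/(-11) + 7/(-25))) = -9 + √(62 + (-35*(-1/11) + 7*(-1/25))) = -9 + √(62 + (35/11 - 7/25)) = -9 + √(62 + 798/275) = -9 + √(17848/275) = -9 + 2*√49082/55 ≈ -0.94383)
(M + h)² = ((-9 + 2*√49082/55) - 96)² = (-105 + 2*√49082/55)²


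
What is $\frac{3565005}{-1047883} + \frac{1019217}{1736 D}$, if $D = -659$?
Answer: $- \frac{5146471447731}{1198803301192} \approx -4.293$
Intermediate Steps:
$\frac{3565005}{-1047883} + \frac{1019217}{1736 D} = \frac{3565005}{-1047883} + \frac{1019217}{1736 \left(-659\right)} = 3565005 \left(- \frac{1}{1047883}\right) + \frac{1019217}{-1144024} = - \frac{3565005}{1047883} + 1019217 \left(- \frac{1}{1144024}\right) = - \frac{3565005}{1047883} - \frac{1019217}{1144024} = - \frac{5146471447731}{1198803301192}$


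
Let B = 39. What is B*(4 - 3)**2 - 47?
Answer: -8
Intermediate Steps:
B*(4 - 3)**2 - 47 = 39*(4 - 3)**2 - 47 = 39*1**2 - 47 = 39*1 - 47 = 39 - 47 = -8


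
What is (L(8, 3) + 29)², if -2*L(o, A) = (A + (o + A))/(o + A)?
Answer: 97344/121 ≈ 804.50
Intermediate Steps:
L(o, A) = -(o + 2*A)/(2*(A + o)) (L(o, A) = -(A + (o + A))/(2*(o + A)) = -(A + (A + o))/(2*(A + o)) = -(o + 2*A)/(2*(A + o)))
(L(8, 3) + 29)² = ((-1*3 - ½*8)/(3 + 8) + 29)² = ((-3 - 4)/11 + 29)² = ((1/11)*(-7) + 29)² = (-7/11 + 29)² = (312/11)² = 97344/121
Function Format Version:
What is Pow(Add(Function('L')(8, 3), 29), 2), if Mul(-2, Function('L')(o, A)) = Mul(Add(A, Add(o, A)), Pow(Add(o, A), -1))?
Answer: Rational(97344, 121) ≈ 804.50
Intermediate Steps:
Function('L')(o, A) = Mul(Rational(-1, 2), Pow(Add(A, o), -1), Add(o, Mul(2, A))) (Function('L')(o, A) = Mul(Rational(-1, 2), Mul(Add(A, Add(o, A)), Pow(Add(o, A), -1))) = Mul(Rational(-1, 2), Mul(Add(A, Add(A, o)), Pow(Add(A, o), -1))) = Mul(Rational(-1, 2), Mul(Add(o, Mul(2, A)), Pow(Add(A, o), -1))) = Mul(Rational(-1, 2), Mul(Pow(Add(A, o), -1), Add(o, Mul(2, A)))) = Mul(Rational(-1, 2), Pow(Add(A, o), -1), Add(o, Mul(2, A))))
Pow(Add(Function('L')(8, 3), 29), 2) = Pow(Add(Mul(Pow(Add(3, 8), -1), Add(Mul(-1, 3), Mul(Rational(-1, 2), 8))), 29), 2) = Pow(Add(Mul(Pow(11, -1), Add(-3, -4)), 29), 2) = Pow(Add(Mul(Rational(1, 11), -7), 29), 2) = Pow(Add(Rational(-7, 11), 29), 2) = Pow(Rational(312, 11), 2) = Rational(97344, 121)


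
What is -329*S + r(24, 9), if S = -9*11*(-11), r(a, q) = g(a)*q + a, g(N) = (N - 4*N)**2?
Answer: -311601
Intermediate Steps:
g(N) = 9*N**2 (g(N) = (-3*N)**2 = 9*N**2)
r(a, q) = a + 9*q*a**2 (r(a, q) = (9*a**2)*q + a = 9*q*a**2 + a = a + 9*q*a**2)
S = 1089 (S = -99*(-11) = 1089)
-329*S + r(24, 9) = -329*1089 + 24*(1 + 9*24*9) = -358281 + 24*(1 + 1944) = -358281 + 24*1945 = -358281 + 46680 = -311601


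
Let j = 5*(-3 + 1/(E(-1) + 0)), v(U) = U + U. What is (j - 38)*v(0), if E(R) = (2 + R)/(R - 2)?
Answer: 0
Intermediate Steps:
E(R) = (2 + R)/(-2 + R)
v(U) = 2*U
j = -30 (j = 5*(-3 + 1/((2 - 1)/(-2 - 1) + 0)) = 5*(-3 + 1/(1/(-3) + 0)) = 5*(-3 + 1/(-⅓*1 + 0)) = 5*(-3 + 1/(-⅓ + 0)) = 5*(-3 + 1/(-⅓)) = 5*(-3 - 3) = 5*(-6) = -30)
(j - 38)*v(0) = (-30 - 38)*(2*0) = -68*0 = 0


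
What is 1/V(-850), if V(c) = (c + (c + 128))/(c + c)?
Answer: 425/393 ≈ 1.0814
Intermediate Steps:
V(c) = (128 + 2*c)/(2*c) (V(c) = (c + (128 + c))/((2*c)) = (128 + 2*c)*(1/(2*c)) = (128 + 2*c)/(2*c))
1/V(-850) = 1/((64 - 850)/(-850)) = 1/(-1/850*(-786)) = 1/(393/425) = 425/393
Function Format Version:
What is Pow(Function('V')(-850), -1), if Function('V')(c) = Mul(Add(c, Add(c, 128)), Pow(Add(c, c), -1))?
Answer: Rational(425, 393) ≈ 1.0814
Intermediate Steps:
Function('V')(c) = Mul(Rational(1, 2), Pow(c, -1), Add(128, Mul(2, c))) (Function('V')(c) = Mul(Add(c, Add(128, c)), Pow(Mul(2, c), -1)) = Mul(Add(128, Mul(2, c)), Mul(Rational(1, 2), Pow(c, -1))) = Mul(Rational(1, 2), Pow(c, -1), Add(128, Mul(2, c))))
Pow(Function('V')(-850), -1) = Pow(Mul(Pow(-850, -1), Add(64, -850)), -1) = Pow(Mul(Rational(-1, 850), -786), -1) = Pow(Rational(393, 425), -1) = Rational(425, 393)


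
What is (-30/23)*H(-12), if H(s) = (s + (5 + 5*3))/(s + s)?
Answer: 10/23 ≈ 0.43478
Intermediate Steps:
H(s) = (20 + s)/(2*s) (H(s) = (s + (5 + 15))/((2*s)) = (s + 20)*(1/(2*s)) = (20 + s)*(1/(2*s)) = (20 + s)/(2*s))
(-30/23)*H(-12) = (-30/23)*((1/2)*(20 - 12)/(-12)) = (-30*1/23)*((1/2)*(-1/12)*8) = -30/23*(-1/3) = 10/23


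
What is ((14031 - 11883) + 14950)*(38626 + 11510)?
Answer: 857225328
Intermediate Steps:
((14031 - 11883) + 14950)*(38626 + 11510) = (2148 + 14950)*50136 = 17098*50136 = 857225328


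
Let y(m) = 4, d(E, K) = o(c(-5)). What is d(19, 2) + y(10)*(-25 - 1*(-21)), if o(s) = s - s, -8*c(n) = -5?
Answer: -16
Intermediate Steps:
c(n) = 5/8 (c(n) = -⅛*(-5) = 5/8)
o(s) = 0
d(E, K) = 0
d(19, 2) + y(10)*(-25 - 1*(-21)) = 0 + 4*(-25 - 1*(-21)) = 0 + 4*(-25 + 21) = 0 + 4*(-4) = 0 - 16 = -16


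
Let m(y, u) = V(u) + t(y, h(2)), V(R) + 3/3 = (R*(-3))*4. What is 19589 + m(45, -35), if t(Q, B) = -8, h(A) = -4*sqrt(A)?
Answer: 20000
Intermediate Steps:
V(R) = -1 - 12*R (V(R) = -1 + (R*(-3))*4 = -1 - 3*R*4 = -1 - 12*R)
m(y, u) = -9 - 12*u (m(y, u) = (-1 - 12*u) - 8 = -9 - 12*u)
19589 + m(45, -35) = 19589 + (-9 - 12*(-35)) = 19589 + (-9 + 420) = 19589 + 411 = 20000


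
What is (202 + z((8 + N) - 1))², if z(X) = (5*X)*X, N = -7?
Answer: 40804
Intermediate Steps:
z(X) = 5*X²
(202 + z((8 + N) - 1))² = (202 + 5*((8 - 7) - 1)²)² = (202 + 5*(1 - 1)²)² = (202 + 5*0²)² = (202 + 5*0)² = (202 + 0)² = 202² = 40804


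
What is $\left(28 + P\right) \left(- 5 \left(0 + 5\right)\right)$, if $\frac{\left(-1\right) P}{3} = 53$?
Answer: $3275$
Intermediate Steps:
$P = -159$ ($P = \left(-3\right) 53 = -159$)
$\left(28 + P\right) \left(- 5 \left(0 + 5\right)\right) = \left(28 - 159\right) \left(- 5 \left(0 + 5\right)\right) = - 131 \left(\left(-5\right) 5\right) = \left(-131\right) \left(-25\right) = 3275$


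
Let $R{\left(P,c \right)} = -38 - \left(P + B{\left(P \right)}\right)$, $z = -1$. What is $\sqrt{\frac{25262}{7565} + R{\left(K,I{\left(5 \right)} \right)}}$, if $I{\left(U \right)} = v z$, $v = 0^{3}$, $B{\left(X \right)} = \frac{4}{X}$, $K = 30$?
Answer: $\frac{10 i \sqrt{46191}}{267} \approx 8.0495 i$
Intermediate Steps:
$v = 0$
$I{\left(U \right)} = 0$ ($I{\left(U \right)} = 0 \left(-1\right) = 0$)
$R{\left(P,c \right)} = -38 - P - \frac{4}{P}$ ($R{\left(P,c \right)} = -38 - \left(P + \frac{4}{P}\right) = -38 - P - \frac{4}{P}$)
$\sqrt{\frac{25262}{7565} + R{\left(K,I{\left(5 \right)} \right)}} = \sqrt{\frac{25262}{7565} - \left(68 + \frac{2}{15}\right)} = \sqrt{25262 \cdot \frac{1}{7565} - \frac{1022}{15}} = \sqrt{\frac{1486}{445} - \frac{1022}{15}} = \sqrt{- \frac{17300}{267}} = \frac{10 i \sqrt{46191}}{267}$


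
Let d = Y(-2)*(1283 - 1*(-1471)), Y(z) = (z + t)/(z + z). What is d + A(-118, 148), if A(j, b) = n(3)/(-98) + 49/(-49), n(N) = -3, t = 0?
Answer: 134851/98 ≈ 1376.0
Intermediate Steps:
Y(z) = 1/2 (Y(z) = (z + 0)/(z + z) = z/((2*z)) = z*(1/(2*z)) = 1/2)
A(j, b) = -95/98 (A(j, b) = -3/(-98) + 49/(-49) = -3*(-1/98) + 49*(-1/49) = 3/98 - 1 = -95/98)
d = 1377 (d = (1283 - 1*(-1471))/2 = (1283 + 1471)/2 = (1/2)*2754 = 1377)
d + A(-118, 148) = 1377 - 95/98 = 134851/98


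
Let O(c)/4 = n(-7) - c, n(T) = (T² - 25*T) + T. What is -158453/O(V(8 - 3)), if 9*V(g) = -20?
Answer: -1426077/7892 ≈ -180.70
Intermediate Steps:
V(g) = -20/9 (V(g) = (⅑)*(-20) = -20/9)
n(T) = T² - 24*T
O(c) = 868 - 4*c (O(c) = 4*(-7*(-24 - 7) - c) = 4*(-7*(-31) - c) = 4*(217 - c) = 868 - 4*c)
-158453/O(V(8 - 3)) = -158453/(868 - 4*(-20/9)) = -158453/(868 + 80/9) = -158453/7892/9 = -158453*9/7892 = -1426077/7892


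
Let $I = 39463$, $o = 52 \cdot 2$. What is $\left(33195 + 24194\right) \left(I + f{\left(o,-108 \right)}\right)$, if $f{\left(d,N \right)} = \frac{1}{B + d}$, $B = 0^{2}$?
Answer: $\frac{235533236517}{104} \approx 2.2647 \cdot 10^{9}$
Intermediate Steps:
$B = 0$
$o = 104$
$f{\left(d,N \right)} = \frac{1}{d}$ ($f{\left(d,N \right)} = \frac{1}{0 + d} = \frac{1}{d}$)
$\left(33195 + 24194\right) \left(I + f{\left(o,-108 \right)}\right) = \left(33195 + 24194\right) \left(39463 + \frac{1}{104}\right) = 57389 \left(39463 + \frac{1}{104}\right) = 57389 \cdot \frac{4104153}{104} = \frac{235533236517}{104}$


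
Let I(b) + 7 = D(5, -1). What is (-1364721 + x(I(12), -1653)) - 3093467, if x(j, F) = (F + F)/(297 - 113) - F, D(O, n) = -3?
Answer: -410002873/92 ≈ -4.4566e+6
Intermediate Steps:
I(b) = -10 (I(b) = -7 - 3 = -10)
x(j, F) = -91*F/92 (x(j, F) = (2*F)/184 - F = (2*F)*(1/184) - F = F/92 - F = -91*F/92)
(-1364721 + x(I(12), -1653)) - 3093467 = (-1364721 - 91/92*(-1653)) - 3093467 = (-1364721 + 150423/92) - 3093467 = -125403909/92 - 3093467 = -410002873/92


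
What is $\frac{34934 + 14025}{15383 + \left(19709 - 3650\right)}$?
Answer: $\frac{48959}{31442} \approx 1.5571$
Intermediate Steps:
$\frac{34934 + 14025}{15383 + \left(19709 - 3650\right)} = \frac{48959}{15383 + 16059} = \frac{48959}{31442}$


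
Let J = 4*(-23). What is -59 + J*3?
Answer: -335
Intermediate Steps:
J = -92
-59 + J*3 = -59 - 92*3 = -59 - 276 = -335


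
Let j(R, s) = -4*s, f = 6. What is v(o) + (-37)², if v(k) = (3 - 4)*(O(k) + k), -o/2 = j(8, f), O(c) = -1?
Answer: 1322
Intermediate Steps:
o = 48 (o = -(-8)*6 = -2*(-24) = 48)
v(k) = 1 - k (v(k) = (3 - 4)*(-1 + k) = -(-1 + k) = 1 - k)
v(o) + (-37)² = (1 - 1*48) + (-37)² = (1 - 48) + 1369 = -47 + 1369 = 1322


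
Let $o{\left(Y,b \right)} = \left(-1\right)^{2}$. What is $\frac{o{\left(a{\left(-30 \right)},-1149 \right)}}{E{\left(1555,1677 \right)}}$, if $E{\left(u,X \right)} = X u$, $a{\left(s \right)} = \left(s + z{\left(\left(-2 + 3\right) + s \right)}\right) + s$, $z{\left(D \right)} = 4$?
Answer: $\frac{1}{2607735} \approx 3.8347 \cdot 10^{-7}$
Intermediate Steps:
$a{\left(s \right)} = 4 + 2 s$ ($a{\left(s \right)} = \left(s + 4\right) + s = \left(4 + s\right) + s = 4 + 2 s$)
$o{\left(Y,b \right)} = 1$
$\frac{o{\left(a{\left(-30 \right)},-1149 \right)}}{E{\left(1555,1677 \right)}} = 1 \frac{1}{1677 \cdot 1555} = 1 \cdot \frac{1}{2607735} = \frac{1}{2607735}$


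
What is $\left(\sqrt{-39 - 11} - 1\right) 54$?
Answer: $-54 + 270 i \sqrt{2} \approx -54.0 + 381.84 i$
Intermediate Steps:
$\left(\sqrt{-39 - 11} - 1\right) 54 = \left(\sqrt{-50} - 1\right) 54 = \left(5 i \sqrt{2} - 1\right) 54 = \left(-1 + 5 i \sqrt{2}\right) 54 = -54 + 270 i \sqrt{2}$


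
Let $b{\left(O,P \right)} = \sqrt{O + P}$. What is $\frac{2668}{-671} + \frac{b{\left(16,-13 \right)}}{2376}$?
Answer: $- \frac{2668}{671} + \frac{\sqrt{3}}{2376} \approx -3.9754$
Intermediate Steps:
$\frac{2668}{-671} + \frac{b{\left(16,-13 \right)}}{2376} = \frac{2668}{-671} + \frac{\sqrt{16 - 13}}{2376} = 2668 \left(- \frac{1}{671}\right) + \sqrt{3} \cdot \frac{1}{2376} = - \frac{2668}{671} + \frac{\sqrt{3}}{2376}$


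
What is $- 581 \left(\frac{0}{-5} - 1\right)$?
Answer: $581$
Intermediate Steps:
$- 581 \left(\frac{0}{-5} - 1\right) = - 581 \left(0 \left(- \frac{1}{5}\right) - 1\right) = - 581 \left(0 - 1\right) = \left(-581\right) \left(-1\right) = 581$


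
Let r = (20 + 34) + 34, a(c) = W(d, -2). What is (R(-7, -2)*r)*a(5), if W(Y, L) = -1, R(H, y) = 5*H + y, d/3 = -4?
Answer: 3256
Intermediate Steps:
d = -12 (d = 3*(-4) = -12)
R(H, y) = y + 5*H
a(c) = -1
r = 88 (r = 54 + 34 = 88)
(R(-7, -2)*r)*a(5) = ((-2 + 5*(-7))*88)*(-1) = ((-2 - 35)*88)*(-1) = -37*88*(-1) = -3256*(-1) = 3256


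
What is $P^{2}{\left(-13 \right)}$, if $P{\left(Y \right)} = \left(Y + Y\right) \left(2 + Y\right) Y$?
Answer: $13823524$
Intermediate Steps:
$P{\left(Y \right)} = 2 Y^{2} \left(2 + Y\right)$ ($P{\left(Y \right)} = 2 Y \left(2 + Y\right) Y = 2 Y^{2} \left(2 + Y\right)$)
$P^{2}{\left(-13 \right)} = \left(2 \left(-13\right)^{2} \left(2 - 13\right)\right)^{2} = \left(2 \cdot 169 \left(-11\right)\right)^{2} = \left(-3718\right)^{2} = 13823524$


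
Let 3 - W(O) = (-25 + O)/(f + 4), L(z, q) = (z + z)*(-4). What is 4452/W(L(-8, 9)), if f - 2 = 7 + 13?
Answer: 2968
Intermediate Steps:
L(z, q) = -8*z (L(z, q) = (2*z)*(-4) = -8*z)
f = 22 (f = 2 + (7 + 13) = 2 + 20 = 22)
W(O) = 103/26 - O/26 (W(O) = 3 - (-25 + O)/(22 + 4) = 3 - (-25 + O)/26 = 3 - (-25/26 + O/26) = 3 + (25/26 - O/26) = 103/26 - O/26)
4452/W(L(-8, 9)) = 4452/(103/26 - (-4)*(-8)/13) = 4452/(103/26 - 1/26*64) = 4452/(103/26 - 32/13) = 4452/(3/2) = 4452*(⅔) = 2968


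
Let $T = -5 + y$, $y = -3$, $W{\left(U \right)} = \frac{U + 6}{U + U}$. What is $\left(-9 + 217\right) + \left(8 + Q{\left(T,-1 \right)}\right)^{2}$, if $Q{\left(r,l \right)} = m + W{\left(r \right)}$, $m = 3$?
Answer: $\frac{21233}{64} \approx 331.77$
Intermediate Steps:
$W{\left(U \right)} = \frac{6 + U}{2 U}$
$T = -8$ ($T = -5 - 3 = -8$)
$Q{\left(r,l \right)} = 3 + \frac{6 + r}{2 r}$
$\left(-9 + 217\right) + \left(8 + Q{\left(T,-1 \right)}\right)^{2} = \left(-9 + 217\right) + \left(8 + \left(\frac{7}{2} + \frac{3}{-8}\right)\right)^{2} = 208 + \left(8 + \left(\frac{7}{2} + 3 \left(- \frac{1}{8}\right)\right)\right)^{2} = 208 + \left(8 + \left(\frac{7}{2} - \frac{3}{8}\right)\right)^{2} = 208 + \left(8 + \frac{25}{8}\right)^{2} = 208 + \left(\frac{89}{8}\right)^{2} = 208 + \frac{7921}{64} = \frac{21233}{64}$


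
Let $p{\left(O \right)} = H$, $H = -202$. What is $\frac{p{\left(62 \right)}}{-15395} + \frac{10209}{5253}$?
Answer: $\frac{52742887}{26956645} \approx 1.9566$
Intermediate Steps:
$p{\left(O \right)} = -202$
$\frac{p{\left(62 \right)}}{-15395} + \frac{10209}{5253} = - \frac{202}{-15395} + \frac{10209}{5253} = \left(-202\right) \left(- \frac{1}{15395}\right) + 10209 \cdot \frac{1}{5253} = \frac{202}{15395} + \frac{3403}{1751} = \frac{52742887}{26956645}$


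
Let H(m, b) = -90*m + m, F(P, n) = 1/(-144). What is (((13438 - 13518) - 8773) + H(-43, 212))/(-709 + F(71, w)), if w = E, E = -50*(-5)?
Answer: 723744/102097 ≈ 7.0888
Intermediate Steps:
E = 250
w = 250
F(P, n) = -1/144
H(m, b) = -89*m
(((13438 - 13518) - 8773) + H(-43, 212))/(-709 + F(71, w)) = (((13438 - 13518) - 8773) - 89*(-43))/(-709 - 1/144) = ((-80 - 8773) + 3827)/(-102097/144) = (-8853 + 3827)*(-144/102097) = -5026*(-144/102097) = 723744/102097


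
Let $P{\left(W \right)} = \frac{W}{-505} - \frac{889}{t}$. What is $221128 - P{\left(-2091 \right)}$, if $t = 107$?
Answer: $\frac{11948876688}{54035} \approx 2.2113 \cdot 10^{5}$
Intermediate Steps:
$P{\left(W \right)} = - \frac{889}{107} - \frac{W}{505}$ ($P{\left(W \right)} = \frac{W}{-505} - \frac{889}{107} = W \left(- \frac{1}{505}\right) - \frac{889}{107} = - \frac{W}{505} - \frac{889}{107} = - \frac{889}{107} - \frac{W}{505}$)
$221128 - P{\left(-2091 \right)} = 221128 - \left(- \frac{889}{107} - - \frac{2091}{505}\right) = 221128 - \left(- \frac{889}{107} + \frac{2091}{505}\right) = 221128 - - \frac{225208}{54035} = 221128 + \frac{225208}{54035} = \frac{11948876688}{54035}$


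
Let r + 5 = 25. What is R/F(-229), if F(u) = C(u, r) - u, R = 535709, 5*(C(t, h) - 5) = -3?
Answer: 2678545/1167 ≈ 2295.2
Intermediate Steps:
r = 20 (r = -5 + 25 = 20)
C(t, h) = 22/5 (C(t, h) = 5 + (⅕)*(-3) = 5 - ⅗ = 22/5)
F(u) = 22/5 - u
R/F(-229) = 535709/(22/5 - 1*(-229)) = 535709/(22/5 + 229) = 535709/(1167/5) = 535709*(5/1167) = 2678545/1167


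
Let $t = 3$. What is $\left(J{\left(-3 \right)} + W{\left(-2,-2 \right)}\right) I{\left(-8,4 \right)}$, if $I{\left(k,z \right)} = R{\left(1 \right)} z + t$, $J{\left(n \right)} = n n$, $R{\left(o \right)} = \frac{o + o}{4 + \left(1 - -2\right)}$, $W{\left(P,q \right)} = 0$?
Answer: $\frac{261}{7} \approx 37.286$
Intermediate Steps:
$R{\left(o \right)} = \frac{2 o}{7}$ ($R{\left(o \right)} = \frac{2 o}{4 + \left(1 + 2\right)} = \frac{2 o}{4 + 3} = \frac{2 o}{7}$)
$J{\left(n \right)} = n^{2}$
$I{\left(k,z \right)} = 3 + \frac{2 z}{7}$ ($I{\left(k,z \right)} = \frac{2}{7} \cdot 1 z + 3 = \frac{2 z}{7} + 3 = 3 + \frac{2 z}{7}$)
$\left(J{\left(-3 \right)} + W{\left(-2,-2 \right)}\right) I{\left(-8,4 \right)} = \left(\left(-3\right)^{2} + 0\right) \left(3 + \frac{2}{7} \cdot 4\right) = \left(9 + 0\right) \left(3 + \frac{8}{7}\right) = 9 \cdot \frac{29}{7} = \frac{261}{7}$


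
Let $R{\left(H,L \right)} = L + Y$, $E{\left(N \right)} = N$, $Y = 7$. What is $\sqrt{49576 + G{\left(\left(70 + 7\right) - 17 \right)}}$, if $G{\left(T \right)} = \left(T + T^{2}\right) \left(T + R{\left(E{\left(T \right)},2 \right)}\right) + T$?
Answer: $4 \sqrt{18886} \approx 549.71$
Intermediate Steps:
$R{\left(H,L \right)} = 7 + L$ ($R{\left(H,L \right)} = L + 7 = 7 + L$)
$G{\left(T \right)} = T + \left(9 + T\right) \left(T + T^{2}\right)$ ($G{\left(T \right)} = \left(T + T^{2}\right) \left(T + \left(7 + 2\right)\right) + T = \left(T + T^{2}\right) \left(T + 9\right) + T = \left(T + T^{2}\right) \left(9 + T\right) + T = \left(9 + T\right) \left(T + T^{2}\right) + T = T + \left(9 + T\right) \left(T + T^{2}\right)$)
$\sqrt{49576 + G{\left(\left(70 + 7\right) - 17 \right)}} = \sqrt{49576 + \left(\left(70 + 7\right) - 17\right) \left(10 + \left(\left(70 + 7\right) - 17\right)^{2} + 10 \left(\left(70 + 7\right) - 17\right)\right)} = \sqrt{49576 + \left(77 - 17\right) \left(10 + \left(77 - 17\right)^{2} + 10 \left(77 - 17\right)\right)} = \sqrt{49576 + 60 \left(10 + 60^{2} + 10 \cdot 60\right)} = \sqrt{49576 + 60 \left(10 + 3600 + 600\right)} = \sqrt{49576 + 60 \cdot 4210} = \sqrt{49576 + 252600} = \sqrt{302176} = 4 \sqrt{18886}$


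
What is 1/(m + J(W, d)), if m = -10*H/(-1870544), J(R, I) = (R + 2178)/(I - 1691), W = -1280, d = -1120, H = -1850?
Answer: -1314524796/432938003 ≈ -3.0363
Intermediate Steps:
J(R, I) = (2178 + R)/(-1691 + I)
m = -4625/467636 (m = -10*(-1850)/(-1870544) = 18500*(-1/1870544) = -4625/467636 ≈ -0.0098902)
1/(m + J(W, d)) = 1/(-4625/467636 + (2178 - 1280)/(-1691 - 1120)) = 1/(-4625/467636 + 898/(-2811)) = 1/(-4625/467636 - 1/2811*898) = 1/(-4625/467636 - 898/2811) = 1/(-432938003/1314524796) = -1314524796/432938003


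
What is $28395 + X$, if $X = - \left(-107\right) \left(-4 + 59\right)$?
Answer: $34280$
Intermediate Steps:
$X = 5885$ ($X = - \left(-107\right) 55 = \left(-1\right) \left(-5885\right) = 5885$)
$28395 + X = 28395 + 5885 = 34280$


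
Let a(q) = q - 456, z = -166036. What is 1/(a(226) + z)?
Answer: -1/166266 ≈ -6.0145e-6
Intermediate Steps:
a(q) = -456 + q
1/(a(226) + z) = 1/((-456 + 226) - 166036) = 1/(-230 - 166036) = 1/(-166266) = -1/166266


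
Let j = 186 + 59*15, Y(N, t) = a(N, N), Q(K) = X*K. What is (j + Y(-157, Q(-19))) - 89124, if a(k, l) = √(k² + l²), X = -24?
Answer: -88053 + 157*√2 ≈ -87831.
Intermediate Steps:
Q(K) = -24*K
Y(N, t) = √2*√(N²) (Y(N, t) = √(N² + N²) = √(2*N²) = √2*√(N²))
j = 1071 (j = 186 + 885 = 1071)
(j + Y(-157, Q(-19))) - 89124 = (1071 + √2*√((-157)²)) - 89124 = (1071 + √2*√24649) - 89124 = (1071 + √2*157) - 89124 = (1071 + 157*√2) - 89124 = -88053 + 157*√2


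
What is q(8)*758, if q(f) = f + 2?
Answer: 7580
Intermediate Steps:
q(f) = 2 + f
q(8)*758 = (2 + 8)*758 = 10*758 = 7580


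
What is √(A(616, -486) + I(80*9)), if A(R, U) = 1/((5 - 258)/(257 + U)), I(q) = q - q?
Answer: √57937/253 ≈ 0.95139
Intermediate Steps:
I(q) = 0
A(R, U) = -257/253 - U/253 (A(R, U) = 1/(-253/(257 + U)) = -257/253 - U/253)
√(A(616, -486) + I(80*9)) = √((-257/253 - 1/253*(-486)) + 0) = √((-257/253 + 486/253) + 0) = √(229/253 + 0) = √(229/253) = √57937/253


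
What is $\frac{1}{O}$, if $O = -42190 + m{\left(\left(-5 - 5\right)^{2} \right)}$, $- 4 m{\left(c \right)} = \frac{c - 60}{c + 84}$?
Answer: $- \frac{92}{3881485} \approx -2.3702 \cdot 10^{-5}$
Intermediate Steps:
$m{\left(c \right)} = - \frac{-60 + c}{4 \left(84 + c\right)}$ ($m{\left(c \right)} = - \frac{\left(c - 60\right) \frac{1}{c + 84}}{4} = - \frac{\left(-60 + c\right) \frac{1}{84 + c}}{4} = - \frac{\frac{1}{84 + c} \left(-60 + c\right)}{4} = - \frac{-60 + c}{4 \left(84 + c\right)}$)
$O = - \frac{3881485}{92}$ ($O = -42190 + \frac{60 - \left(-5 - 5\right)^{2}}{4 \left(84 + \left(-5 - 5\right)^{2}\right)} = -42190 + \frac{60 - \left(-10\right)^{2}}{4 \left(84 + \left(-10\right)^{2}\right)} = -42190 + \frac{60 - 100}{4 \left(84 + 100\right)} = -42190 + \frac{60 - 100}{4 \cdot 184} = -42190 + \frac{1}{4} \cdot \frac{1}{184} \left(-40\right) = -42190 - \frac{5}{92} = - \frac{3881485}{92} \approx -42190.0$)
$\frac{1}{O} = \frac{1}{- \frac{3881485}{92}} = - \frac{92}{3881485}$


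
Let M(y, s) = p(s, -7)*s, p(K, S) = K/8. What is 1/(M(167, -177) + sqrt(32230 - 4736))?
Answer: 4248/16605875 - 64*sqrt(27494)/979746625 ≈ 0.00024498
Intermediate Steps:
p(K, S) = K/8 (p(K, S) = K*(1/8) = K/8)
M(y, s) = s**2/8 (M(y, s) = (s/8)*s = s**2/8)
1/(M(167, -177) + sqrt(32230 - 4736)) = 1/((1/8)*(-177)**2 + sqrt(32230 - 4736)) = 1/((1/8)*31329 + sqrt(27494)) = 1/(31329/8 + sqrt(27494))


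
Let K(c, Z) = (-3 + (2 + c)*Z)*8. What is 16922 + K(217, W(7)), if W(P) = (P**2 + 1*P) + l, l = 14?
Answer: 139538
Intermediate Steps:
W(P) = 14 + P + P**2 (W(P) = (P**2 + 1*P) + 14 = (P**2 + P) + 14 = (P + P**2) + 14 = 14 + P + P**2)
K(c, Z) = -24 + 8*Z*(2 + c) (K(c, Z) = (-3 + Z*(2 + c))*8 = -24 + 8*Z*(2 + c))
16922 + K(217, W(7)) = 16922 + (-24 + 16*(14 + 7 + 7**2) + 8*(14 + 7 + 7**2)*217) = 16922 + (-24 + 16*(14 + 7 + 49) + 8*(14 + 7 + 49)*217) = 16922 + (-24 + 16*70 + 8*70*217) = 16922 + (-24 + 1120 + 121520) = 16922 + 122616 = 139538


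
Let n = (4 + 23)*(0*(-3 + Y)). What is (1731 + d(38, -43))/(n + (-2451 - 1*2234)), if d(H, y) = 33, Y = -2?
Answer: -1764/4685 ≈ -0.37652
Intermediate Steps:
n = 0 (n = (4 + 23)*(0*(-3 - 2)) = 27*(0*(-5)) = 27*0 = 0)
(1731 + d(38, -43))/(n + (-2451 - 1*2234)) = (1731 + 33)/(0 + (-2451 - 1*2234)) = 1764/(0 + (-2451 - 2234)) = 1764/(0 - 4685) = 1764/(-4685) = 1764*(-1/4685) = -1764/4685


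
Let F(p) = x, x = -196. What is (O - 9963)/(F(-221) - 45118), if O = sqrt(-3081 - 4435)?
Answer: 9963/45314 - I*sqrt(1879)/22657 ≈ 0.21987 - 0.0019132*I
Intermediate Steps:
F(p) = -196
O = 2*I*sqrt(1879) (O = sqrt(-7516) = 2*I*sqrt(1879) ≈ 86.695*I)
(O - 9963)/(F(-221) - 45118) = (2*I*sqrt(1879) - 9963)/(-196 - 45118) = (-9963 + 2*I*sqrt(1879))/(-45314) = (-9963 + 2*I*sqrt(1879))*(-1/45314) = 9963/45314 - I*sqrt(1879)/22657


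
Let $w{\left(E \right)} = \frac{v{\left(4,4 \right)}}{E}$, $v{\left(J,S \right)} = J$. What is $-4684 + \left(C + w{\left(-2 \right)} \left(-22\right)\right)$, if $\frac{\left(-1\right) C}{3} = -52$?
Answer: $-4484$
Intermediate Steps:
$C = 156$ ($C = \left(-3\right) \left(-52\right) = 156$)
$w{\left(E \right)} = \frac{4}{E}$
$-4684 + \left(C + w{\left(-2 \right)} \left(-22\right)\right) = -4684 + \left(156 + \frac{4}{-2} \left(-22\right)\right) = -4684 + \left(156 + 4 \left(- \frac{1}{2}\right) \left(-22\right)\right) = -4684 + \left(156 - -44\right) = -4684 + \left(156 + 44\right) = -4684 + 200 = -4484$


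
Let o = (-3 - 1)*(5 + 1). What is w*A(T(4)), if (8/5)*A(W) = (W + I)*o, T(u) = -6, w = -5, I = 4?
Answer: -150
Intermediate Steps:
o = -24 (o = -4*6 = -24)
A(W) = -60 - 15*W (A(W) = 5*((W + 4)*(-24))/8 = 5*((4 + W)*(-24))/8 = 5*(-96 - 24*W)/8 = -60 - 15*W)
w*A(T(4)) = -5*(-60 - 15*(-6)) = -5*(-60 + 90) = -5*30 = -150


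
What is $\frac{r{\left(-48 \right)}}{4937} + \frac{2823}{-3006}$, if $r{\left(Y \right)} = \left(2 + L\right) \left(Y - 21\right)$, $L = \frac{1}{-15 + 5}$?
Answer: $- \frac{11942698}{12367185} \approx -0.96568$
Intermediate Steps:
$L = - \frac{1}{10}$ ($L = \frac{1}{-10} = - \frac{1}{10} \approx -0.1$)
$r{\left(Y \right)} = - \frac{399}{10} + \frac{19 Y}{10}$ ($r{\left(Y \right)} = \left(2 - \frac{1}{10}\right) \left(Y - 21\right) = \frac{19 \left(-21 + Y\right)}{10} = - \frac{399}{10} + \frac{19 Y}{10}$)
$\frac{r{\left(-48 \right)}}{4937} + \frac{2823}{-3006} = \frac{- \frac{399}{10} + \frac{19}{10} \left(-48\right)}{4937} + \frac{2823}{-3006} = \left(- \frac{399}{10} - \frac{456}{5}\right) \frac{1}{4937} + 2823 \left(- \frac{1}{3006}\right) = \left(- \frac{1311}{10}\right) \frac{1}{4937} - \frac{941}{1002} = - \frac{1311}{49370} - \frac{941}{1002} = - \frac{11942698}{12367185}$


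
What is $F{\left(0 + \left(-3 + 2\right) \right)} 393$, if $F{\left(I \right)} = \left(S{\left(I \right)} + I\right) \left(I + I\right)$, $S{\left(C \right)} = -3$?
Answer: $3144$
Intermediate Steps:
$F{\left(I \right)} = 2 I \left(-3 + I\right)$ ($F{\left(I \right)} = \left(-3 + I\right) \left(I + I\right) = \left(-3 + I\right) 2 I = 2 I \left(-3 + I\right)$)
$F{\left(0 + \left(-3 + 2\right) \right)} 393 = 2 \left(0 + \left(-3 + 2\right)\right) \left(-3 + \left(0 + \left(-3 + 2\right)\right)\right) 393 = 2 \left(0 - 1\right) \left(-3 + \left(0 - 1\right)\right) 393 = 2 \left(-1\right) \left(-3 - 1\right) 393 = 2 \left(-1\right) \left(-4\right) 393 = 8 \cdot 393 = 3144$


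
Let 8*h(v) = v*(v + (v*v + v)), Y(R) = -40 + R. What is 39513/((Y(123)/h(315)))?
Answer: 1242854743725/664 ≈ 1.8718e+9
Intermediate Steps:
h(v) = v*(v² + 2*v)/8 (h(v) = (v*(v + (v*v + v)))/8 = (v*(v + (v² + v)))/8 = (v*(v + (v + v²)))/8 = (v*(v² + 2*v))/8 = v*(v² + 2*v)/8)
39513/((Y(123)/h(315))) = 39513/(((-40 + 123)/(((⅛)*315²*(2 + 315))))) = 39513/((83/(((⅛)*99225*317)))) = 39513/((83/(31454325/8))) = 39513/((83*(8/31454325))) = 39513/(664/31454325) = 39513*(31454325/664) = 1242854743725/664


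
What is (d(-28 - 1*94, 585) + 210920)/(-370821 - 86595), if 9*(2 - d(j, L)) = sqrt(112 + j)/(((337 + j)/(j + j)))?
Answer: -105461/228708 - 61*I*sqrt(10)/221274990 ≈ -0.46112 - 8.7176e-7*I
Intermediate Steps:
d(j, L) = 2 - 2*j*sqrt(112 + j)/(9*(337 + j)) (d(j, L) = 2 - sqrt(112 + j)/(9*((337 + j)/(j + j))) = 2 - sqrt(112 + j)/(9*((337 + j)/((2*j)))) = 2 - sqrt(112 + j)/(9*((337 + j)*(1/(2*j)))) = 2 - sqrt(112 + j)/(9*((337 + j)/(2*j))) = 2 - sqrt(112 + j)*2*j/(337 + j)/9 = 2 - 2*j*sqrt(112 + j)/(9*(337 + j)))
(d(-28 - 1*94, 585) + 210920)/(-370821 - 86595) = (2*(3033 + 9*(-28 - 1*94) - (-28 - 1*94)*sqrt(112 + (-28 - 1*94)))/(9*(337 + (-28 - 1*94))) + 210920)/(-370821 - 86595) = (2*(3033 + 9*(-28 - 94) - (-28 - 94)*sqrt(112 + (-28 - 94)))/(9*(337 + (-28 - 94))) + 210920)/(-457416) = (2*(3033 + 9*(-122) - 1*(-122)*sqrt(112 - 122))/(9*(337 - 122)) + 210920)*(-1/457416) = ((2/9)*(3033 - 1098 - 1*(-122)*sqrt(-10))/215 + 210920)*(-1/457416) = ((2/9)*(1/215)*(3033 - 1098 - 1*(-122)*I*sqrt(10)) + 210920)*(-1/457416) = ((2/9)*(1/215)*(3033 - 1098 + 122*I*sqrt(10)) + 210920)*(-1/457416) = ((2/9)*(1/215)*(1935 + 122*I*sqrt(10)) + 210920)*(-1/457416) = ((2 + 244*I*sqrt(10)/1935) + 210920)*(-1/457416) = (210922 + 244*I*sqrt(10)/1935)*(-1/457416) = -105461/228708 - 61*I*sqrt(10)/221274990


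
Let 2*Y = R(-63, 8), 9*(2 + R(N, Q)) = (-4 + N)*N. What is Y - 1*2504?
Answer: -4541/2 ≈ -2270.5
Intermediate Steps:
R(N, Q) = -2 + N*(-4 + N)/9 (R(N, Q) = -2 + ((-4 + N)*N)/9 = -2 + (N*(-4 + N))/9 = -2 + N*(-4 + N)/9)
Y = 467/2 (Y = (-2 - 4/9*(-63) + (⅑)*(-63)²)/2 = (-2 + 28 + (⅑)*3969)/2 = (-2 + 28 + 441)/2 = (½)*467 = 467/2 ≈ 233.50)
Y - 1*2504 = 467/2 - 1*2504 = 467/2 - 2504 = -4541/2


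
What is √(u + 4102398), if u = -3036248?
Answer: 5*√42646 ≈ 1032.5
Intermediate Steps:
√(u + 4102398) = √(-3036248 + 4102398) = √1066150 = 5*√42646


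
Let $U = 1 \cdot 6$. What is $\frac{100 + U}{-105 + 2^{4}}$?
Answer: $- \frac{106}{89} \approx -1.191$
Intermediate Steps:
$U = 6$
$\frac{100 + U}{-105 + 2^{4}} = \frac{100 + 6}{-105 + 2^{4}} = \frac{106}{-105 + 16} = \frac{106}{-89} = 106 \left(- \frac{1}{89}\right) = - \frac{106}{89}$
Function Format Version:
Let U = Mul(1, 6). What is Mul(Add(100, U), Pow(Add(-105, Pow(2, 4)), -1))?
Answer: Rational(-106, 89) ≈ -1.1910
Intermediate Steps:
U = 6
Mul(Add(100, U), Pow(Add(-105, Pow(2, 4)), -1)) = Mul(Add(100, 6), Pow(Add(-105, Pow(2, 4)), -1)) = Mul(106, Pow(Add(-105, 16), -1)) = Mul(106, Pow(-89, -1)) = Mul(106, Rational(-1, 89)) = Rational(-106, 89)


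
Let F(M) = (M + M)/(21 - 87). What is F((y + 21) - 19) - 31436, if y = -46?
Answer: -94304/3 ≈ -31435.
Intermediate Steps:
F(M) = -M/33 (F(M) = (2*M)/(-66) = (2*M)*(-1/66) = -M/33)
F((y + 21) - 19) - 31436 = -((-46 + 21) - 19)/33 - 31436 = -(-25 - 19)/33 - 31436 = -1/33*(-44) - 31436 = 4/3 - 31436 = -94304/3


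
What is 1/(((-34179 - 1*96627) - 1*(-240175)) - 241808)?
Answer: -1/132439 ≈ -7.5506e-6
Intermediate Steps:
1/(((-34179 - 1*96627) - 1*(-240175)) - 241808) = 1/(((-34179 - 96627) + 240175) - 241808) = 1/((-130806 + 240175) - 241808) = 1/(109369 - 241808) = 1/(-132439) = -1/132439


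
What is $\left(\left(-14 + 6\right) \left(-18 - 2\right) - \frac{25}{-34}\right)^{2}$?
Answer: $\frac{29866225}{1156} \approx 25836.0$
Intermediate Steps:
$\left(\left(-14 + 6\right) \left(-18 - 2\right) - \frac{25}{-34}\right)^{2} = \left(\left(-8\right) \left(-20\right) - - \frac{25}{34}\right)^{2} = \left(160 + \frac{25}{34}\right)^{2} = \left(\frac{5465}{34}\right)^{2} = \frac{29866225}{1156}$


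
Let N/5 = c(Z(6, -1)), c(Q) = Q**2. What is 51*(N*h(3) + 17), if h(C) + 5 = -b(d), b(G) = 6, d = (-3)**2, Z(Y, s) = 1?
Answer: -1938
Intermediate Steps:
d = 9
h(C) = -11 (h(C) = -5 - 1*6 = -5 - 6 = -11)
N = 5 (N = 5*1**2 = 5*1 = 5)
51*(N*h(3) + 17) = 51*(5*(-11) + 17) = 51*(-55 + 17) = 51*(-38) = -1938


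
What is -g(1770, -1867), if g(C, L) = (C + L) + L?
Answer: 1964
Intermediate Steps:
g(C, L) = C + 2*L
-g(1770, -1867) = -(1770 + 2*(-1867)) = -(1770 - 3734) = -1*(-1964) = 1964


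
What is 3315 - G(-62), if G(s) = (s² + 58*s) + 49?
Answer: 3018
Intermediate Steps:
G(s) = 49 + s² + 58*s
3315 - G(-62) = 3315 - (49 + (-62)² + 58*(-62)) = 3315 - (49 + 3844 - 3596) = 3315 - 1*297 = 3315 - 297 = 3018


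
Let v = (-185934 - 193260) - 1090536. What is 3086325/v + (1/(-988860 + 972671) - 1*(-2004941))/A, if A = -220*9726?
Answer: -1288454619704017/424261166894070 ≈ -3.0369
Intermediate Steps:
A = -2139720
v = -1469730 (v = -379194 - 1090536 = -1469730)
3086325/v + (1/(-988860 + 972671) - 1*(-2004941))/A = 3086325/(-1469730) + (1/(-988860 + 972671) - 1*(-2004941))/(-2139720) = 3086325*(-1/1469730) + (1/(-16189) + 2004941)*(-1/2139720) = -205755/97982 + (-1/16189 + 2004941)*(-1/2139720) = -205755/97982 + (32457989848/16189)*(-1/2139720) = -205755/97982 - 4057248731/4329990885 = -1288454619704017/424261166894070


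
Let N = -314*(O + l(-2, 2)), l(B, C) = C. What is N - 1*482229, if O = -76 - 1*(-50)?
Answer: -474693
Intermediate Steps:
O = -26 (O = -76 + 50 = -26)
N = 7536 (N = -314*(-26 + 2) = -314*(-24) = 7536)
N - 1*482229 = 7536 - 1*482229 = 7536 - 482229 = -474693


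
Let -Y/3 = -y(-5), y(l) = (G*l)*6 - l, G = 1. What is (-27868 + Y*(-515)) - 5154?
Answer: 5603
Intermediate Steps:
y(l) = 5*l (y(l) = (1*l)*6 - l = l*6 - l = 6*l - l = 5*l)
Y = -75 (Y = -(-3)*5*(-5) = -(-3)*(-25) = -3*25 = -75)
(-27868 + Y*(-515)) - 5154 = (-27868 - 75*(-515)) - 5154 = (-27868 + 38625) - 5154 = 10757 - 5154 = 5603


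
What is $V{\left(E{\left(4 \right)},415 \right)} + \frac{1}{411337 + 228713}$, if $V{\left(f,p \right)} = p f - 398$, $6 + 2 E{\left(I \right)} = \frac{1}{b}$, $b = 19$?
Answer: $- \frac{9923815228}{6080475} \approx -1632.1$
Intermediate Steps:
$E{\left(I \right)} = - \frac{113}{38}$ ($E{\left(I \right)} = -3 + \frac{1}{2 \cdot 19} = -3 + \frac{1}{2} \cdot \frac{1}{19} = -3 + \frac{1}{38} = - \frac{113}{38}$)
$V{\left(f,p \right)} = -398 + f p$ ($V{\left(f,p \right)} = f p - 398 = -398 + f p$)
$V{\left(E{\left(4 \right)},415 \right)} + \frac{1}{411337 + 228713} = \left(-398 - \frac{46895}{38}\right) + \frac{1}{411337 + 228713} = \left(-398 - \frac{46895}{38}\right) + \frac{1}{640050} = - \frac{62019}{38} + \frac{1}{640050} = - \frac{9923815228}{6080475}$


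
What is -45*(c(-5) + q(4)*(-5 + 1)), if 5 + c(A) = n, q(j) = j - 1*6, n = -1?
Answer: -90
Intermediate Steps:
q(j) = -6 + j (q(j) = j - 6 = -6 + j)
c(A) = -6 (c(A) = -5 - 1 = -6)
-45*(c(-5) + q(4)*(-5 + 1)) = -45*(-6 + (-6 + 4)*(-5 + 1)) = -45*(-6 - 2*(-4)) = -45*(-6 + 8) = -45*2 = -90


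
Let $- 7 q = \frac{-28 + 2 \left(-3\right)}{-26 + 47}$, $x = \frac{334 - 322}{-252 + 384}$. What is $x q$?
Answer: $\frac{34}{1617} \approx 0.021027$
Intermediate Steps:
$x = \frac{1}{11}$ ($x = \frac{12}{132} = 12 \cdot \frac{1}{132} = \frac{1}{11} \approx 0.090909$)
$q = \frac{34}{147}$ ($q = - \frac{\left(-28 + 2 \left(-3\right)\right) \frac{1}{-26 + 47}}{7} = - \frac{\left(-28 - 6\right) \frac{1}{21}}{7} = - \frac{\left(-34\right) \frac{1}{21}}{7} = \left(- \frac{1}{7}\right) \left(- \frac{34}{21}\right) = \frac{34}{147} \approx 0.23129$)
$x q = \frac{1}{11} \cdot \frac{34}{147} = \frac{34}{1617}$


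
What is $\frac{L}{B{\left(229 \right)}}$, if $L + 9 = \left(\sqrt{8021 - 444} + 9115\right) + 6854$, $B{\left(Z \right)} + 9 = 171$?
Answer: $\frac{2660}{27} + \frac{\sqrt{7577}}{162} \approx 99.056$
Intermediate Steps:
$B{\left(Z \right)} = 162$ ($B{\left(Z \right)} = -9 + 171 = 162$)
$L = 15960 + \sqrt{7577}$ ($L = -9 + \left(\left(\sqrt{8021 - 444} + 9115\right) + 6854\right) = -9 + \left(\left(\sqrt{7577} + 9115\right) + 6854\right) = -9 + \left(\left(9115 + \sqrt{7577}\right) + 6854\right) = -9 + \left(15969 + \sqrt{7577}\right) = 15960 + \sqrt{7577} \approx 16047.0$)
$\frac{L}{B{\left(229 \right)}} = \frac{15960 + \sqrt{7577}}{162} = \left(15960 + \sqrt{7577}\right) \frac{1}{162} = \frac{2660}{27} + \frac{\sqrt{7577}}{162}$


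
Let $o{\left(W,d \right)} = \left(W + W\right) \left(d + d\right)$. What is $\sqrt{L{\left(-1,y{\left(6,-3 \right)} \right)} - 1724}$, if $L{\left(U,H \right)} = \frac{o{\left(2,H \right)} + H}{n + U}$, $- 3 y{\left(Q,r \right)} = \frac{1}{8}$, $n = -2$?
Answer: $\frac{i \sqrt{27582}}{4} \approx 41.52 i$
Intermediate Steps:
$o{\left(W,d \right)} = 4 W d$ ($o{\left(W,d \right)} = 2 W 2 d = 4 W d$)
$y{\left(Q,r \right)} = - \frac{1}{24}$ ($y{\left(Q,r \right)} = - \frac{1}{3 \cdot 8} = \left(- \frac{1}{3}\right) \frac{1}{8} = - \frac{1}{24}$)
$L{\left(U,H \right)} = \frac{9 H}{-2 + U}$ ($L{\left(U,H \right)} = \frac{4 \cdot 2 H + H}{-2 + U} = \frac{8 H + H}{-2 + U} = \frac{9 H}{-2 + U}$)
$\sqrt{L{\left(-1,y{\left(6,-3 \right)} \right)} - 1724} = \sqrt{9 \left(- \frac{1}{24}\right) \frac{1}{-2 - 1} - 1724} = \sqrt{9 \left(- \frac{1}{24}\right) \frac{1}{-3} - 1724} = \sqrt{9 \left(- \frac{1}{24}\right) \left(- \frac{1}{3}\right) - 1724} = \sqrt{\frac{1}{8} - 1724} = \sqrt{- \frac{13791}{8}} = \frac{i \sqrt{27582}}{4}$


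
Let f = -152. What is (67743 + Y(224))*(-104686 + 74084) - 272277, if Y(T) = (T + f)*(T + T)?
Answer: -3060441675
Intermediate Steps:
Y(T) = 2*T*(-152 + T) (Y(T) = (T - 152)*(T + T) = (-152 + T)*(2*T) = 2*T*(-152 + T))
(67743 + Y(224))*(-104686 + 74084) - 272277 = (67743 + 2*224*(-152 + 224))*(-104686 + 74084) - 272277 = (67743 + 2*224*72)*(-30602) - 272277 = (67743 + 32256)*(-30602) - 272277 = 99999*(-30602) - 272277 = -3060169398 - 272277 = -3060441675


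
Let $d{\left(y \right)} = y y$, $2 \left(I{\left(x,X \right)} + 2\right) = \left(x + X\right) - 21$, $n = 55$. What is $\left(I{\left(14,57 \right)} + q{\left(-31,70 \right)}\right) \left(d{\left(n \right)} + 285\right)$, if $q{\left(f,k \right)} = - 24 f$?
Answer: $2538770$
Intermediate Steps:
$I{\left(x,X \right)} = - \frac{25}{2} + \frac{X}{2} + \frac{x}{2}$ ($I{\left(x,X \right)} = -2 + \frac{\left(x + X\right) - 21}{2} = -2 + \frac{\left(X + x\right) - 21}{2} = -2 + \frac{-21 + X + x}{2} = -2 + \left(- \frac{21}{2} + \frac{X}{2} + \frac{x}{2}\right) = - \frac{25}{2} + \frac{X}{2} + \frac{x}{2}$)
$d{\left(y \right)} = y^{2}$
$\left(I{\left(14,57 \right)} + q{\left(-31,70 \right)}\right) \left(d{\left(n \right)} + 285\right) = \left(\left(- \frac{25}{2} + \frac{1}{2} \cdot 57 + \frac{1}{2} \cdot 14\right) - -744\right) \left(55^{2} + 285\right) = \left(\left(- \frac{25}{2} + \frac{57}{2} + 7\right) + 744\right) \left(3025 + 285\right) = \left(23 + 744\right) 3310 = 767 \cdot 3310 = 2538770$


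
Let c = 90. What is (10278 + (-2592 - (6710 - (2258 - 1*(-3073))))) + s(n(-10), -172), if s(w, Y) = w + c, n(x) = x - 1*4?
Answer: 6383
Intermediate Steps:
n(x) = -4 + x (n(x) = x - 4 = -4 + x)
s(w, Y) = 90 + w (s(w, Y) = w + 90 = 90 + w)
(10278 + (-2592 - (6710 - (2258 - 1*(-3073))))) + s(n(-10), -172) = (10278 + (-2592 - (6710 - (2258 - 1*(-3073))))) + (90 + (-4 - 10)) = (10278 + (-2592 - (6710 - (2258 + 3073)))) + (90 - 14) = (10278 + (-2592 - (6710 - 1*5331))) + 76 = (10278 + (-2592 - (6710 - 5331))) + 76 = (10278 + (-2592 - 1*1379)) + 76 = (10278 + (-2592 - 1379)) + 76 = (10278 - 3971) + 76 = 6307 + 76 = 6383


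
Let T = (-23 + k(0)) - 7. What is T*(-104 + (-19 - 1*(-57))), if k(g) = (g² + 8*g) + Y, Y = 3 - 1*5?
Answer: 2112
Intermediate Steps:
Y = -2 (Y = 3 - 5 = -2)
k(g) = -2 + g² + 8*g (k(g) = (g² + 8*g) - 2 = -2 + g² + 8*g)
T = -32 (T = (-23 + (-2 + 0² + 8*0)) - 7 = (-23 + (-2 + 0 + 0)) - 7 = (-23 - 2) - 7 = -25 - 7 = -32)
T*(-104 + (-19 - 1*(-57))) = -32*(-104 + (-19 - 1*(-57))) = -32*(-104 + (-19 + 57)) = -32*(-104 + 38) = -32*(-66) = 2112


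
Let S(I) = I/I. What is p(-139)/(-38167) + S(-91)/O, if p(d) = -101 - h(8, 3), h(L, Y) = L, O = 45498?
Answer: 4997449/1736522166 ≈ 0.0028779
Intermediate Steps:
S(I) = 1
p(d) = -109 (p(d) = -101 - 1*8 = -101 - 8 = -109)
p(-139)/(-38167) + S(-91)/O = -109/(-38167) + 1/45498 = -109*(-1/38167) + 1*(1/45498) = 109/38167 + 1/45498 = 4997449/1736522166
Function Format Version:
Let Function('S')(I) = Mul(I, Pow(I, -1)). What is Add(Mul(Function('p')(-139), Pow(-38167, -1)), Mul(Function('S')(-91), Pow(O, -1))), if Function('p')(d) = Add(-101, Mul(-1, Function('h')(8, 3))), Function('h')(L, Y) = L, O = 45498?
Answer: Rational(4997449, 1736522166) ≈ 0.0028779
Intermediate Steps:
Function('S')(I) = 1
Function('p')(d) = -109 (Function('p')(d) = Add(-101, Mul(-1, 8)) = Add(-101, -8) = -109)
Add(Mul(Function('p')(-139), Pow(-38167, -1)), Mul(Function('S')(-91), Pow(O, -1))) = Add(Mul(-109, Pow(-38167, -1)), Mul(1, Pow(45498, -1))) = Add(Mul(-109, Rational(-1, 38167)), Mul(1, Rational(1, 45498))) = Add(Rational(109, 38167), Rational(1, 45498)) = Rational(4997449, 1736522166)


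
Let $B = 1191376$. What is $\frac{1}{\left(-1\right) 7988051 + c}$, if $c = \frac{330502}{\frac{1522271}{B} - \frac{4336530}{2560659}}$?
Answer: $- \frac{24870996641}{218440691326243859} \approx -1.1386 \cdot 10^{-7}$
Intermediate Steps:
$c = - \frac{19769901737107168}{24870996641}$ ($c = \frac{330502}{\frac{1522271}{1191376} - \frac{4336530}{2560659}} = \frac{330502}{1522271 \cdot \frac{1}{1191376} - \frac{85030}{50209}} = \frac{330502}{\frac{1522271}{1191376} - \frac{85030}{50209}} = \frac{330502}{- \frac{24870996641}{59817797584}} = 330502 \left(- \frac{59817797584}{24870996641}\right) = - \frac{19769901737107168}{24870996641} \approx -7.949 \cdot 10^{5}$)
$\frac{1}{\left(-1\right) 7988051 + c} = \frac{1}{\left(-1\right) 7988051 - \frac{19769901737107168}{24870996641}} = \frac{1}{-7988051 - \frac{19769901737107168}{24870996641}} = \frac{1}{- \frac{218440691326243859}{24870996641}} = - \frac{24870996641}{218440691326243859}$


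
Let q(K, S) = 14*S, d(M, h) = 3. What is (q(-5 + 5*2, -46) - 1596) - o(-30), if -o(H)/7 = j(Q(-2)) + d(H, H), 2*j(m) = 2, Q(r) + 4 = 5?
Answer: -2212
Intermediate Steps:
Q(r) = 1 (Q(r) = -4 + 5 = 1)
j(m) = 1 (j(m) = (½)*2 = 1)
o(H) = -28 (o(H) = -7*(1 + 3) = -7*4 = -28)
(q(-5 + 5*2, -46) - 1596) - o(-30) = (14*(-46) - 1596) - 1*(-28) = (-644 - 1596) + 28 = -2240 + 28 = -2212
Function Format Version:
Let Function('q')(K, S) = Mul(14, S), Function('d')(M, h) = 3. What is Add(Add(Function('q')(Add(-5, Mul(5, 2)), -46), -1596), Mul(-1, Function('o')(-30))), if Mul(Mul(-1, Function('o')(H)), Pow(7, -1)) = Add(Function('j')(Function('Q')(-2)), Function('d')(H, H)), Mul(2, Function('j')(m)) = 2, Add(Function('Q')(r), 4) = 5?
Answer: -2212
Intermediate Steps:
Function('Q')(r) = 1 (Function('Q')(r) = Add(-4, 5) = 1)
Function('j')(m) = 1 (Function('j')(m) = Mul(Rational(1, 2), 2) = 1)
Function('o')(H) = -28 (Function('o')(H) = Mul(-7, Add(1, 3)) = Mul(-7, 4) = -28)
Add(Add(Function('q')(Add(-5, Mul(5, 2)), -46), -1596), Mul(-1, Function('o')(-30))) = Add(Add(Mul(14, -46), -1596), Mul(-1, -28)) = Add(Add(-644, -1596), 28) = Add(-2240, 28) = -2212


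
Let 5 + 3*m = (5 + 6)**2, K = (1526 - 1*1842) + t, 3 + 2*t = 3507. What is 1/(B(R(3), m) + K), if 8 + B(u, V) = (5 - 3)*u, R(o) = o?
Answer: 1/1434 ≈ 0.00069735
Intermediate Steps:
t = 1752 (t = -3/2 + (1/2)*3507 = -3/2 + 3507/2 = 1752)
K = 1436 (K = (1526 - 1*1842) + 1752 = (1526 - 1842) + 1752 = -316 + 1752 = 1436)
m = 116/3 (m = -5/3 + (5 + 6)**2/3 = -5/3 + (1/3)*11**2 = -5/3 + (1/3)*121 = -5/3 + 121/3 = 116/3 ≈ 38.667)
B(u, V) = -8 + 2*u (B(u, V) = -8 + (5 - 3)*u = -8 + 2*u)
1/(B(R(3), m) + K) = 1/((-8 + 2*3) + 1436) = 1/((-8 + 6) + 1436) = 1/(-2 + 1436) = 1/1434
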